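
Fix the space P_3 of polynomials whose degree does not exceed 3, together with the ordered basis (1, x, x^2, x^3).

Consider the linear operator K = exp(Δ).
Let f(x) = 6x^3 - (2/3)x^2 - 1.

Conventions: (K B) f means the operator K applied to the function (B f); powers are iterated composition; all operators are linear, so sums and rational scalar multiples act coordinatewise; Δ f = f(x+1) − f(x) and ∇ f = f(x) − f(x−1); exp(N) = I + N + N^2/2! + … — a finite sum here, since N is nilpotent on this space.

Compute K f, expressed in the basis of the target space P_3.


order-1 term: 18x^2 + (50/3)x + 16/3
order-2 term: 18x + 52/3
order-3 term: 6
the series for exp(Δ) f terminates at order 3
exp(Δ) f = 6x^3 + (52/3)x^2 + (104/3)x + 83/3

the image equals g(x) = 6x^3 + (52/3)x^2 + (104/3)x + 83/3


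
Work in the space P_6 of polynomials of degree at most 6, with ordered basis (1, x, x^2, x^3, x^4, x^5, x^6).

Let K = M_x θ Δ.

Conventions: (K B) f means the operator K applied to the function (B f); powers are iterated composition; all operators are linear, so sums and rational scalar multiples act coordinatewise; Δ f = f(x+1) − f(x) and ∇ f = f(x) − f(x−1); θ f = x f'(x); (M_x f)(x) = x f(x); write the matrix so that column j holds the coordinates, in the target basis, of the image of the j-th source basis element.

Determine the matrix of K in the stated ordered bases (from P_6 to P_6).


image of 1: 0
image of x: 0
image of x^2: 2x^2
image of x^3: 6x^3 + 3x^2
image of x^4: 12x^4 + 12x^3 + 4x^2
image of x^5: 20x^5 + 30x^4 + 20x^3 + 5x^2
image of x^6: 30x^6 + 60x^5 + 60x^4 + 30x^3 + 6x^2
each image's coordinates form column j of the matrix

the matrix is [[0, 0, 0, 0, 0, 0, 0]; [0, 0, 0, 0, 0, 0, 0]; [0, 0, 2, 3, 4, 5, 6]; [0, 0, 0, 6, 12, 20, 30]; [0, 0, 0, 0, 12, 30, 60]; [0, 0, 0, 0, 0, 20, 60]; [0, 0, 0, 0, 0, 0, 30]] (rows listed top to bottom)


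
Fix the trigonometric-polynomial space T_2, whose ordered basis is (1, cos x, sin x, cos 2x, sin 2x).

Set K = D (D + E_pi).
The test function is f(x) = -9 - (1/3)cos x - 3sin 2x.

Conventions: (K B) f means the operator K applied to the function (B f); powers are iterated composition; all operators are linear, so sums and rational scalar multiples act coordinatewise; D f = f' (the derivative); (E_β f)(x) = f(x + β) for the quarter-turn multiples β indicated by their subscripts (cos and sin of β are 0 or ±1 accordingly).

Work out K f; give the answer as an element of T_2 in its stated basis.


D f = (1/3)sin x - 6cos 2x
E_pi f = -9 + (1/3)cos x - 3sin 2x
(D + E_pi) f = -9 + (1/3)cos x + (1/3)sin x - 6cos 2x - 3sin 2x
D (D + E_pi) f = (1/3)cos x - (1/3)sin x - 6cos 2x + 12sin 2x

g(x) = (1/3)cos x - (1/3)sin x - 6cos 2x + 12sin 2x


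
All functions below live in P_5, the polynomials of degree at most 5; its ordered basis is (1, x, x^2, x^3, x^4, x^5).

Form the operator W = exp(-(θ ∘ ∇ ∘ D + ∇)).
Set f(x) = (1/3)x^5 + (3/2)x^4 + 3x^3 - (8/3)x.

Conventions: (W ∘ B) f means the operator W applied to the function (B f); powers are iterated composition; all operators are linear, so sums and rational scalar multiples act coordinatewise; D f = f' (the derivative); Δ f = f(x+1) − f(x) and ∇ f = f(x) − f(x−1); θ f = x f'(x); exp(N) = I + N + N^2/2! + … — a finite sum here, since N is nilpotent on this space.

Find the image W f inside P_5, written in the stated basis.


order-1 term: -(5/3)x^4 - (68/3)x^3 - (58/3)x^2 - 2x + 5/6
order-2 term: (10/3)x^3 + 49x^2 + (140/3)x + 11/6
order-3 term: -(10/3)x^2 - 36x - 1/3
order-4 term: (5/3)x + 49/6
order-5 term: -1/3
the series for exp(-(θ ∘ ∇ ∘ D + ∇)) f terminates at order 5
exp(-(θ ∘ ∇ ∘ D + ∇)) f = (1/3)x^5 - (1/6)x^4 - (49/3)x^3 + (79/3)x^2 + (23/3)x + 61/6

the result is g(x) = (1/3)x^5 - (1/6)x^4 - (49/3)x^3 + (79/3)x^2 + (23/3)x + 61/6


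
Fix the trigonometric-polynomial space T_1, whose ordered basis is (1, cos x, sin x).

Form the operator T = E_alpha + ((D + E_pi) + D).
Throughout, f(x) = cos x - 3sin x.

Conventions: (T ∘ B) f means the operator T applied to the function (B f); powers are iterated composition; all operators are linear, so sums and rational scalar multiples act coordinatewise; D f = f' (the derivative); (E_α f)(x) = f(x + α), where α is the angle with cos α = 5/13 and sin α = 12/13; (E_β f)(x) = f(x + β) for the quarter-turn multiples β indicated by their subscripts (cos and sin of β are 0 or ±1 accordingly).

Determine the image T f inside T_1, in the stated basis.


E_alpha f = -(31/13)cos x - (27/13)sin x
D f = -3cos x - sin x
E_pi f = -cos x + 3sin x
(D + E_pi) f = -4cos x + 2sin x
D f = -3cos x - sin x
((D + E_pi) + D) f = -7cos x + sin x
(E_alpha + ((D + E_pi) + D)) f = -(122/13)cos x - (14/13)sin x

the image equals g(x) = -(122/13)cos x - (14/13)sin x


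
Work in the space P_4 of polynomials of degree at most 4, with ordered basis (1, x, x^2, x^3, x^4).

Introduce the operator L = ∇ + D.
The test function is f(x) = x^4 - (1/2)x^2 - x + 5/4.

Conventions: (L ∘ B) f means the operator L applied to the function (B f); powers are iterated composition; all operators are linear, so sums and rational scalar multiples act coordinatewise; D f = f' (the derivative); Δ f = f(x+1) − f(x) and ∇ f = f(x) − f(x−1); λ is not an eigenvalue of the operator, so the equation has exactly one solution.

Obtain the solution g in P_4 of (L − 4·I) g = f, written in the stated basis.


write g with unknown coordinates in the stated basis and equate coefficients in (L − 4·I) g = f
solving from the highest basis element down gives g = -(1/4)x^4 - (1/2)x^3 - (1/4)x^2 + (1/8)x - 1/4
check: L g = -2x^3 - (3/2)x^2 - (1/2)x + 1/4
so L g − 4·g = x^4 - (1/2)x^2 - x + 5/4 = f ✓

g(x) = -(1/4)x^4 - (1/2)x^3 - (1/4)x^2 + (1/8)x - 1/4


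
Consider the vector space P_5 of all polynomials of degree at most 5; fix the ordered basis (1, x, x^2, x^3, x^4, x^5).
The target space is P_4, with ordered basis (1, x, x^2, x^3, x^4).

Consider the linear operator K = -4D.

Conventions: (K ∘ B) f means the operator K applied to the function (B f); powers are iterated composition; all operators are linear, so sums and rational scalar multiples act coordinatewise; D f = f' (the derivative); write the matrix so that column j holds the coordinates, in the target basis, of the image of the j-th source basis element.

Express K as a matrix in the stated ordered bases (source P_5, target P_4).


image of 1: 0
image of x: -4
image of x^2: -8x
image of x^3: -12x^2
image of x^4: -16x^3
image of x^5: -20x^4
each image's coordinates form column j of the matrix

the matrix is [[0, -4, 0, 0, 0, 0]; [0, 0, -8, 0, 0, 0]; [0, 0, 0, -12, 0, 0]; [0, 0, 0, 0, -16, 0]; [0, 0, 0, 0, 0, -20]] (rows listed top to bottom)


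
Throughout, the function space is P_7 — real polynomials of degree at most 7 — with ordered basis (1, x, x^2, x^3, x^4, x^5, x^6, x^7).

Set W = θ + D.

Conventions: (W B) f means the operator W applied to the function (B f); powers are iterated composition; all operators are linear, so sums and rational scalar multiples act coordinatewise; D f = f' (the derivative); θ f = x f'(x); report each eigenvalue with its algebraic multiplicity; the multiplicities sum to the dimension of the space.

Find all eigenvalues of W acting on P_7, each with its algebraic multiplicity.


image of 1: 0
image of x: x + 1
image of x^2: 2x^2 + 2x
image of x^3: 3x^3 + 3x^2
image of x^4: 4x^4 + 4x^3
image of x^5: 5x^5 + 5x^4
image of x^6: 6x^6 + 6x^5
image of x^7: 7x^7 + 7x^6
the matrix is upper triangular; its diagonal is (0, 1, 2, 3, 4, 5, 6, 7)
for a triangular matrix the eigenvalues are the diagonal entries, with algebraic multiplicity their repetition count

λ = 0 (multiplicity 1), λ = 1 (multiplicity 1), λ = 2 (multiplicity 1), λ = 3 (multiplicity 1), λ = 4 (multiplicity 1), λ = 5 (multiplicity 1), λ = 6 (multiplicity 1), λ = 7 (multiplicity 1)


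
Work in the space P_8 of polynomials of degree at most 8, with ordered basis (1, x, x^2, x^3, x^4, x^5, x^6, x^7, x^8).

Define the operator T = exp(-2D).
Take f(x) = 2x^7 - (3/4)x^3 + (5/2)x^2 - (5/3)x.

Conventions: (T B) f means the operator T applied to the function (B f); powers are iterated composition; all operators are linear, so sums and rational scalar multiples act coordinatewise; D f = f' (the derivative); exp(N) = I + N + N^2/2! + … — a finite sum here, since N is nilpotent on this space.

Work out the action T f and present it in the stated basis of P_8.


order-1 term: -28x^6 + (9/2)x^2 - 10x + 10/3
order-2 term: 168x^5 - 9x + 10
order-3 term: -560x^4 + 6
order-4 term: 1120x^3
order-5 term: -1344x^2
order-6 term: 896x
order-7 term: -256
the series for exp(-2D) f terminates at order 7
exp(-2D) f = 2x^7 - 28x^6 + 168x^5 - 560x^4 + (4477/4)x^3 - 1337x^2 + (2626/3)x - 710/3

the result is g(x) = 2x^7 - 28x^6 + 168x^5 - 560x^4 + (4477/4)x^3 - 1337x^2 + (2626/3)x - 710/3


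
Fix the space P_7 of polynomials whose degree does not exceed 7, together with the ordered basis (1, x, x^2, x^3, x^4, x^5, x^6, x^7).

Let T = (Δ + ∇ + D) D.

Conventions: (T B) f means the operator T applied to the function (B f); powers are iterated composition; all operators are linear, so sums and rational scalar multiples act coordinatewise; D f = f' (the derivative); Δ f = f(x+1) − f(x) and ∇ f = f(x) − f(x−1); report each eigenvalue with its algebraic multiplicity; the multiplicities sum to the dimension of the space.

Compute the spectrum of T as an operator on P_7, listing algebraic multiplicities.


λ = 0 (multiplicity 8)

image of 1: 0
image of x: 0
image of x^2: 6
image of x^3: 18x
image of x^4: 36x^2 + 8
image of x^5: 60x^3 + 40x
image of x^6: 90x^4 + 120x^2 + 12
image of x^7: 126x^5 + 280x^3 + 84x
the matrix is upper triangular; its diagonal is (0, 0, 0, 0, 0, 0, 0, 0)
for a triangular matrix the eigenvalues are the diagonal entries, with algebraic multiplicity their repetition count


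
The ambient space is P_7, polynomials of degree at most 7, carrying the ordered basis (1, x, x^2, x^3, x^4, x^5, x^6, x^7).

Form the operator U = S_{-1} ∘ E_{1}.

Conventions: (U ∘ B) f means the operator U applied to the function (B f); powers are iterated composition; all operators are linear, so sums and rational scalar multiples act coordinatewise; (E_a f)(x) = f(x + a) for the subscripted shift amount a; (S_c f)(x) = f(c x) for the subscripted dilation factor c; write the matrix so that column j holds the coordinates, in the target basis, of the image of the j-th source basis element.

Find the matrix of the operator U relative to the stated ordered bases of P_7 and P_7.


the matrix is [[1, 1, 1, 1, 1, 1, 1, 1]; [0, -1, -2, -3, -4, -5, -6, -7]; [0, 0, 1, 3, 6, 10, 15, 21]; [0, 0, 0, -1, -4, -10, -20, -35]; [0, 0, 0, 0, 1, 5, 15, 35]; [0, 0, 0, 0, 0, -1, -6, -21]; [0, 0, 0, 0, 0, 0, 1, 7]; [0, 0, 0, 0, 0, 0, 0, -1]] (rows listed top to bottom)

image of 1: 1
image of x: -x + 1
image of x^2: x^2 - 2x + 1
image of x^3: -x^3 + 3x^2 - 3x + 1
image of x^4: x^4 - 4x^3 + 6x^2 - 4x + 1
image of x^5: -x^5 + 5x^4 - 10x^3 + 10x^2 - 5x + 1
image of x^6: x^6 - 6x^5 + 15x^4 - 20x^3 + 15x^2 - 6x + 1
image of x^7: -x^7 + 7x^6 - 21x^5 + 35x^4 - 35x^3 + 21x^2 - 7x + 1
each image's coordinates form column j of the matrix


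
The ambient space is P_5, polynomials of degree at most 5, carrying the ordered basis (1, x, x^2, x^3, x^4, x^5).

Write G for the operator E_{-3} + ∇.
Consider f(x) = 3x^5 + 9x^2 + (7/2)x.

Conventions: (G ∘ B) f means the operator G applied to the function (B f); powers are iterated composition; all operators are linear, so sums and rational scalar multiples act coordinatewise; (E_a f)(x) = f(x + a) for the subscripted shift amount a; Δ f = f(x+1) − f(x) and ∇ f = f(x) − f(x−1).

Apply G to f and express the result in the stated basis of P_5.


E_{-3} f = 3x^5 - 45x^4 + 270x^3 - 801x^2 + (2329/2)x - 1317/2
∇ f = 15x^4 - 30x^3 + 30x^2 + 3x - 5/2
(E_{-3} + ∇) f = 3x^5 - 30x^4 + 240x^3 - 771x^2 + (2335/2)x - 661

the image equals g(x) = 3x^5 - 30x^4 + 240x^3 - 771x^2 + (2335/2)x - 661


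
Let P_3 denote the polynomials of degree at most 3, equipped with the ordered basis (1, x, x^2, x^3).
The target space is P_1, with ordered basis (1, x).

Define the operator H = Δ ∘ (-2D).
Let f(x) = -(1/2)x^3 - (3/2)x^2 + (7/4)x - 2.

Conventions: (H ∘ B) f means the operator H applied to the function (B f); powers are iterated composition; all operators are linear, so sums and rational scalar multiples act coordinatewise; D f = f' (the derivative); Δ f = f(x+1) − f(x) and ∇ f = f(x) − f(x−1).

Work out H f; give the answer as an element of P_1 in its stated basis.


D f = -(3/2)x^2 - 3x + 7/4
(-2D) f = 3x^2 + 6x - 7/2
Δ (-2D) f = 6x + 9

the result is g(x) = 6x + 9


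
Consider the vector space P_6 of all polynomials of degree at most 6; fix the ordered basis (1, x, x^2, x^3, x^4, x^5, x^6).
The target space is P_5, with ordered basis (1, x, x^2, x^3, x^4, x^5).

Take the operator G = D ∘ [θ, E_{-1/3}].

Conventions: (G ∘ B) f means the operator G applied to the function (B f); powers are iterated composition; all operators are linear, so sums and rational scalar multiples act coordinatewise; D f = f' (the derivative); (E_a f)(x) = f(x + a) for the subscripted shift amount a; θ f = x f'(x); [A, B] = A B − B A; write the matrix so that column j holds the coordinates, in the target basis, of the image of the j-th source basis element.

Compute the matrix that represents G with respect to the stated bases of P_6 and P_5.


the matrix is [[0, 0, 2/3, -2/3, 4/9, -20/81, 10/81]; [0, 0, 0, 2, -8/3, 20/9, -40/27]; [0, 0, 0, 0, 4, -20/3, 20/3]; [0, 0, 0, 0, 0, 20/3, -40/3]; [0, 0, 0, 0, 0, 0, 10]; [0, 0, 0, 0, 0, 0, 0]] (rows listed top to bottom)

image of 1: 0
image of x: 0
image of x^2: 2/3
image of x^3: 2x - 2/3
image of x^4: 4x^2 - (8/3)x + 4/9
image of x^5: (20/3)x^3 - (20/3)x^2 + (20/9)x - 20/81
image of x^6: 10x^4 - (40/3)x^3 + (20/3)x^2 - (40/27)x + 10/81
each image's coordinates form column j of the matrix


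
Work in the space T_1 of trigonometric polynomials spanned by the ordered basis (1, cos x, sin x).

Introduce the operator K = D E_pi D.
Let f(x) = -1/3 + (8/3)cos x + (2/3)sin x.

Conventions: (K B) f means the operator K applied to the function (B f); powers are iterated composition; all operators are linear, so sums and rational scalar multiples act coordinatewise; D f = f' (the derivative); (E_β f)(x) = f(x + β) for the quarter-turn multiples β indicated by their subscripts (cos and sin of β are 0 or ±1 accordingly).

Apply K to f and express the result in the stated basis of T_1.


D f = (2/3)cos x - (8/3)sin x
E_pi D f = -(2/3)cos x + (8/3)sin x
D (E_pi D) f = (8/3)cos x + (2/3)sin x

g(x) = (8/3)cos x + (2/3)sin x


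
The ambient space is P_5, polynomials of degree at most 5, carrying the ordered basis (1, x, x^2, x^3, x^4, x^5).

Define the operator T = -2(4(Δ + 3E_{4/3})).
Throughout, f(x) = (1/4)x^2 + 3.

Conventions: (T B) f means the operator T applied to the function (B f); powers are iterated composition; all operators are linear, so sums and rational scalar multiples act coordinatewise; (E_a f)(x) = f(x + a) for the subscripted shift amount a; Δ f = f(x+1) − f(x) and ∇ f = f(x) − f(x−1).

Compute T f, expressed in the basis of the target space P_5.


the result is g(x) = -6x^2 - 20x - 254/3

Δ f = (1/2)x + 1/4
E_{4/3} f = (1/4)x^2 + (2/3)x + 31/9
(3E_{4/3}) f = (3/4)x^2 + 2x + 31/3
(Δ + 3E_{4/3}) f = (3/4)x^2 + (5/2)x + 127/12
(4(Δ + 3E_{4/3})) f = 3x^2 + 10x + 127/3
(-2(4(Δ + 3E_{4/3}))) f = -6x^2 - 20x - 254/3


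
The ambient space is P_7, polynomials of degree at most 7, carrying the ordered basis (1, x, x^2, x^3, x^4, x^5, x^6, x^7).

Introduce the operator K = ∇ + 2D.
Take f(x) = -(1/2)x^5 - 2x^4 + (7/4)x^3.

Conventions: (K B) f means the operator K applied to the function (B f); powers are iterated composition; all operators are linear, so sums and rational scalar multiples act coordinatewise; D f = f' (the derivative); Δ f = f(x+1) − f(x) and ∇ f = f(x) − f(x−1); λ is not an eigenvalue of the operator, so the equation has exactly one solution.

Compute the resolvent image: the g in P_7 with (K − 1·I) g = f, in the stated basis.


write g with unknown coordinates in the stated basis and equate coefficients in (K − 1·I) g = f
solving from the highest basis element down gives g = (1/2)x^5 + (19/2)x^4 + (429/4)x^3 + (3653/4)x^2 + (20773/4)x + 59059/4
check: K g = (15/2)x^4 + 109x^3 + (3653/4)x^2 + (20773/4)x + 59059/4
so K g − 1·g = -(1/2)x^5 - 2x^4 + (7/4)x^3 = f ✓

the image equals g(x) = (1/2)x^5 + (19/2)x^4 + (429/4)x^3 + (3653/4)x^2 + (20773/4)x + 59059/4


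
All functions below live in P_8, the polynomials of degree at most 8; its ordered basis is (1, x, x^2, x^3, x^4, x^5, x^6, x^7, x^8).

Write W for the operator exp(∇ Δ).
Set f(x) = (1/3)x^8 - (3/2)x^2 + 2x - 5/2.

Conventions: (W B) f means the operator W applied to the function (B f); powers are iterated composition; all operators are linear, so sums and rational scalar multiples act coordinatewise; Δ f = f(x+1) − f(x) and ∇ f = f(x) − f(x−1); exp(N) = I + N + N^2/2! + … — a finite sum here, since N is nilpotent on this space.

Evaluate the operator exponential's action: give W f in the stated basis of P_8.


order-1 term: (56/3)x^6 + (140/3)x^4 + (56/3)x^2 - 7/3
order-2 term: 280x^4 + 560x^2 + 84
order-3 term: 1120x^2 + 560
order-4 term: 560
the series for exp(∇ Δ) f terminates at order 4
exp(∇ Δ) f = (1/3)x^8 + (56/3)x^6 + (980/3)x^4 + (10183/6)x^2 + 2x + 7195/6

g(x) = (1/3)x^8 + (56/3)x^6 + (980/3)x^4 + (10183/6)x^2 + 2x + 7195/6


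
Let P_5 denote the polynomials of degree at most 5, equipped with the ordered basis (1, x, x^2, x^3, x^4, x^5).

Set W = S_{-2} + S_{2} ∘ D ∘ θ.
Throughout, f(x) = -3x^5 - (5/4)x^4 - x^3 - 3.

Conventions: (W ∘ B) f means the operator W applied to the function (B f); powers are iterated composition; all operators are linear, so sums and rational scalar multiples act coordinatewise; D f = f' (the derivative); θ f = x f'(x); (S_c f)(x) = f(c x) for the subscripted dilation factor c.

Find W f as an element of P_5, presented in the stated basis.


S_{-2} f = 96x^5 - 20x^4 + 8x^3 - 3
θ f = -15x^5 - 5x^4 - 3x^3
D θ f = -75x^4 - 20x^3 - 9x^2
S_{2} D θ f = -1200x^4 - 160x^3 - 36x^2
(S_{-2} + S_{2} ∘ D ∘ θ) f = 96x^5 - 1220x^4 - 152x^3 - 36x^2 - 3

the result is g(x) = 96x^5 - 1220x^4 - 152x^3 - 36x^2 - 3


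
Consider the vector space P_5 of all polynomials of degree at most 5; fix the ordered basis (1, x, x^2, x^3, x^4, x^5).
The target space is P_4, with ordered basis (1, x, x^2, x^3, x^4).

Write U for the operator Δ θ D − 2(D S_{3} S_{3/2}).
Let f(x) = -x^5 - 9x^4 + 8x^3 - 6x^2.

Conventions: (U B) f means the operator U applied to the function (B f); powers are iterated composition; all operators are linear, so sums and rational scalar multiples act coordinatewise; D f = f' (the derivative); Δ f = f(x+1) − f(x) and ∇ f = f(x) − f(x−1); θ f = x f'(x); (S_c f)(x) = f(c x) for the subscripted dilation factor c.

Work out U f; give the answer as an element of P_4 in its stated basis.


the result is g(x) = (295245/16)x^4 + (58889/2)x^3 - 4818x^2 + 178x - 92

D f = -5x^4 - 36x^3 + 24x^2 - 12x
θ D f = -20x^4 - 108x^3 + 48x^2 - 12x
Δ θ D f = -80x^3 - 444x^2 - 308x - 92
S_{3/2} f = -(243/32)x^5 - (729/16)x^4 + 27x^3 - (27/2)x^2
S_{3} S_{3/2} f = -(59049/32)x^5 - (59049/16)x^4 + 729x^3 - (243/2)x^2
D S_{3} S_{3/2} f = -(295245/32)x^4 - (59049/4)x^3 + 2187x^2 - 243x
(-2(D S_{3} S_{3/2})) f = (295245/16)x^4 + (59049/2)x^3 - 4374x^2 + 486x
(Δ θ D − 2(D S_{3} S_{3/2})) f = (295245/16)x^4 + (58889/2)x^3 - 4818x^2 + 178x - 92


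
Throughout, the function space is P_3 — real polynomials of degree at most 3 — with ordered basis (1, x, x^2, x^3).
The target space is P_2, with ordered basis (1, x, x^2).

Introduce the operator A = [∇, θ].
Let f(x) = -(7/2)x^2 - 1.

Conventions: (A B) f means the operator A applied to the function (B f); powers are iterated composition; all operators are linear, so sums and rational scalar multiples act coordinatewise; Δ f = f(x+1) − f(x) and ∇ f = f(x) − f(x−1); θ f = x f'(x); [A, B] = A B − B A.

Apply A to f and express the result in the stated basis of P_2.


g(x) = -7x + 7

θ f = -7x^2
∇ θ f = -14x + 7
∇ f = -7x + 7/2
θ ∇ f = -7x
[∇, θ] f = -7x + 7


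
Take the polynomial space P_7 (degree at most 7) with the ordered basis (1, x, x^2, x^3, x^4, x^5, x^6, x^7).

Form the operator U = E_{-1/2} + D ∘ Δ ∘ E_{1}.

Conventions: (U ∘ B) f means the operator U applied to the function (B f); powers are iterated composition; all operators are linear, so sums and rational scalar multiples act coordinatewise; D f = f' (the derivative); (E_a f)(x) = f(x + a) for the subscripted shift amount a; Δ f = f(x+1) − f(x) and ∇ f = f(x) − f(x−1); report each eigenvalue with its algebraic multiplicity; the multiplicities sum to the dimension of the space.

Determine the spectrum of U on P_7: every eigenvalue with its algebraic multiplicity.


λ = 1 (multiplicity 8)

image of 1: 1
image of x: x - 1/2
image of x^2: x^2 - x + 9/4
image of x^3: x^3 - (3/2)x^2 + (27/4)x + 71/8
image of x^4: x^4 - 2x^3 + (27/2)x^2 + (71/2)x + 449/16
image of x^5: x^5 - (5/2)x^4 + (45/2)x^3 + (355/4)x^2 + (2245/16)x + 2399/32
image of x^6: x^6 - 3x^5 + (135/4)x^4 + (355/2)x^3 + (6735/16)x^2 + (7197/16)x + 11905/64
image of x^7: x^7 - (7/2)x^6 + (189/4)x^5 + (2485/8)x^4 + (15715/16)x^3 + (50379/32)x^2 + (83335/64)x + 56447/128
the matrix is upper triangular; its diagonal is (1, 1, 1, 1, 1, 1, 1, 1)
for a triangular matrix the eigenvalues are the diagonal entries, with algebraic multiplicity their repetition count


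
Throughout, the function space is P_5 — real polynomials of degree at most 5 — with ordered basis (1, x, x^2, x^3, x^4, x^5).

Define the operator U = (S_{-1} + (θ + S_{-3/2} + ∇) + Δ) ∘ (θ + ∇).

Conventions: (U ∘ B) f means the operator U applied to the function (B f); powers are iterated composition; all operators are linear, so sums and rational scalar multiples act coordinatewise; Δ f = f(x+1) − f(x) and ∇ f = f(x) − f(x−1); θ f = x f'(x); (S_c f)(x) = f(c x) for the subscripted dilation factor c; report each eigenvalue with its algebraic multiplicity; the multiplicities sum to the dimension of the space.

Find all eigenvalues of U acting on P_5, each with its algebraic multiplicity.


λ = -575/32 (multiplicity 1), λ = -33/8 (multiplicity 1), λ = -3/2 (multiplicity 1), λ = 0 (multiplicity 1), λ = 21/2 (multiplicity 1), λ = 161/4 (multiplicity 1)

image of 1: 0
image of x: -(3/2)x + 4
image of x^2: (21/2)x^2 + 5x + 2
image of x^3: -(33/8)x^3 + (135/4)x^2 + (33/2)x + 2
image of x^4: (161/4)x^4 + (53/2)x^3 - (15/2)x^2 + 2x + 14
image of x^5: -(575/32)x^5 + (1605/16)x^4 + (215/4)x^3 + (185/2)x^2 + (175/2)x - 18
the matrix is upper triangular; its diagonal is (0, -3/2, 21/2, -33/8, 161/4, -575/32)
for a triangular matrix the eigenvalues are the diagonal entries, with algebraic multiplicity their repetition count


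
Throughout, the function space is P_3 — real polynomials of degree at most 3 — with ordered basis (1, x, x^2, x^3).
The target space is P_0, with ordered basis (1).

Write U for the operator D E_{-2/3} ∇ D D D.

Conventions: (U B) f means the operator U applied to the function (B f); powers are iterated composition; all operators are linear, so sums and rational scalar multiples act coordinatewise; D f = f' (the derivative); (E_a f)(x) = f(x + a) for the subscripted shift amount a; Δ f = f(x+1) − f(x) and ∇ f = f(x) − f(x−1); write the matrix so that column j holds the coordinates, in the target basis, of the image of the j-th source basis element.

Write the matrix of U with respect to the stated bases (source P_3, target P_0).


the matrix is [[0, 0, 0, 0]] (rows listed top to bottom)

image of 1: 0
image of x: 0
image of x^2: 0
image of x^3: 0
each image's coordinates form column j of the matrix


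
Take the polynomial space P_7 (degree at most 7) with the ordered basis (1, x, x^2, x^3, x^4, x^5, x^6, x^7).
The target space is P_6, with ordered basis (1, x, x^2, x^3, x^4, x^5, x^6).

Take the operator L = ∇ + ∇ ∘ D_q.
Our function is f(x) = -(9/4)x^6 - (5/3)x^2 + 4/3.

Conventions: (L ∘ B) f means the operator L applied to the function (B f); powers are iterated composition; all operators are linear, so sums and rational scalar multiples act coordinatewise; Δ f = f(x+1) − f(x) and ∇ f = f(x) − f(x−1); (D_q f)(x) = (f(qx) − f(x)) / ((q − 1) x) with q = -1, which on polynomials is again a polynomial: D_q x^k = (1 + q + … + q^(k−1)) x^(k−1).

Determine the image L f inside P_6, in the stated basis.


the result is g(x) = -(27/2)x^5 + (135/4)x^4 - 45x^3 + (135/4)x^2 - (101/6)x + 47/12

∇ f = -(27/2)x^5 + (135/4)x^4 - 45x^3 + (135/4)x^2 - (101/6)x + 47/12
D_q f = 0
∇ D_q f = 0
(∇ + ∇ ∘ D_q) f = -(27/2)x^5 + (135/4)x^4 - 45x^3 + (135/4)x^2 - (101/6)x + 47/12


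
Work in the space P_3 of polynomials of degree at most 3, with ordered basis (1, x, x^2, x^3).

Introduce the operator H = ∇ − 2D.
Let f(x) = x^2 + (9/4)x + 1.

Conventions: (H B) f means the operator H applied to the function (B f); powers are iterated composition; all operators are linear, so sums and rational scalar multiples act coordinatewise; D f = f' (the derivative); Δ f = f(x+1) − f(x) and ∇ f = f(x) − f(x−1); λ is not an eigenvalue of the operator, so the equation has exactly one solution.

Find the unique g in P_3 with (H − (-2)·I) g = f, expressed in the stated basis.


the result is g(x) = (1/2)x^2 + (13/8)x + 25/16

write g with unknown coordinates in the stated basis and equate coefficients in (H − (-2)·I) g = f
solving from the highest basis element down gives g = (1/2)x^2 + (13/8)x + 25/16
check: H g = -x - 17/8
so H g − (-2)·g = x^2 + (9/4)x + 1 = f ✓


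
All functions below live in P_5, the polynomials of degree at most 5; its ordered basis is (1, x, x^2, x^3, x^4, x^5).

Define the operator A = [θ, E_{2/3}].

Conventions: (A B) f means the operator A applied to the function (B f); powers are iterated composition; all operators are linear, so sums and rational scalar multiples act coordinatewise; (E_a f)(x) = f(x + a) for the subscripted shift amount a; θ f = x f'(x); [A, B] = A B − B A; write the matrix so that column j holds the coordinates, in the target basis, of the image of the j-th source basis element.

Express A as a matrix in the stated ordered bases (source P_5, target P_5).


image of 1: 0
image of x: -2/3
image of x^2: -(4/3)x - 8/9
image of x^3: -2x^2 - (8/3)x - 8/9
image of x^4: -(8/3)x^3 - (16/3)x^2 - (32/9)x - 64/81
image of x^5: -(10/3)x^4 - (80/9)x^3 - (80/9)x^2 - (320/81)x - 160/243
each image's coordinates form column j of the matrix

the matrix is [[0, -2/3, -8/9, -8/9, -64/81, -160/243]; [0, 0, -4/3, -8/3, -32/9, -320/81]; [0, 0, 0, -2, -16/3, -80/9]; [0, 0, 0, 0, -8/3, -80/9]; [0, 0, 0, 0, 0, -10/3]; [0, 0, 0, 0, 0, 0]] (rows listed top to bottom)


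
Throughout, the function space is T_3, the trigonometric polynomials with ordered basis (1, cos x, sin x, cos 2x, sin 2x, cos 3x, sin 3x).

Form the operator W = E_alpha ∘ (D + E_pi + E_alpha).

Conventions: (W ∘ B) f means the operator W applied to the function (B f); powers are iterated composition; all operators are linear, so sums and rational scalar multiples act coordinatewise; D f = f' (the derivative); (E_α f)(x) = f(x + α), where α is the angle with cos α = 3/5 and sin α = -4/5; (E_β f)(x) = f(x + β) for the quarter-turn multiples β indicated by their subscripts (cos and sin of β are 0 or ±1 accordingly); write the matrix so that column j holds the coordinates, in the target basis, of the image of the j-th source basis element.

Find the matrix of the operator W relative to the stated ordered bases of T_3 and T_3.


the matrix is [[2, 0, 0, 0, 0, 0, 0]; [0, -2/25, 11/25, 0, 0, 0, 0]; [0, -11/25, -2/25, 0, 0, 0, 0]; [0, 0, 0, 498/625, -614/625, 0, 0]; [0, 0, 0, 614/625, 498/625, 0, 0]; [0, 0, 0, 0, 0, 42878/15625, -28079/15625]; [0, 0, 0, 0, 0, 28079/15625, 42878/15625]] (rows listed top to bottom)

image of 1: 2
image of cos x: -(2/25)cos x - (11/25)sin x
image of sin x: (11/25)cos x - (2/25)sin x
image of cos 2x: (498/625)cos 2x + (614/625)sin 2x
image of sin 2x: -(614/625)cos 2x + (498/625)sin 2x
image of cos 3x: (42878/15625)cos 3x + (28079/15625)sin 3x
image of sin 3x: -(28079/15625)cos 3x + (42878/15625)sin 3x
each image's coordinates form column j of the matrix


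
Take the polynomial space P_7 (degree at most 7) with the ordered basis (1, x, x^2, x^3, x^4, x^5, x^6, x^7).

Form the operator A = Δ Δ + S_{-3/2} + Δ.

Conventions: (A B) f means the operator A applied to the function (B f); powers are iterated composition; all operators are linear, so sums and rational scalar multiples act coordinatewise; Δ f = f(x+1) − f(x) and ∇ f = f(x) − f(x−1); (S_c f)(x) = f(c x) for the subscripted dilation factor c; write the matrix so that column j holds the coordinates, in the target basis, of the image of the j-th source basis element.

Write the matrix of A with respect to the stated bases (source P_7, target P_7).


the matrix is [[1, 1, 3, 7, 15, 31, 63, 127]; [0, -3/2, 2, 9, 28, 75, 186, 441]; [0, 0, 9/4, 3, 18, 70, 225, 651]; [0, 0, 0, -27/8, 4, 30, 140, 525]; [0, 0, 0, 0, 81/16, 5, 45, 245]; [0, 0, 0, 0, 0, -243/32, 6, 63]; [0, 0, 0, 0, 0, 0, 729/64, 7]; [0, 0, 0, 0, 0, 0, 0, -2187/128]] (rows listed top to bottom)

image of 1: 1
image of x: -(3/2)x + 1
image of x^2: (9/4)x^2 + 2x + 3
image of x^3: -(27/8)x^3 + 3x^2 + 9x + 7
image of x^4: (81/16)x^4 + 4x^3 + 18x^2 + 28x + 15
image of x^5: -(243/32)x^5 + 5x^4 + 30x^3 + 70x^2 + 75x + 31
image of x^6: (729/64)x^6 + 6x^5 + 45x^4 + 140x^3 + 225x^2 + 186x + 63
image of x^7: -(2187/128)x^7 + 7x^6 + 63x^5 + 245x^4 + 525x^3 + 651x^2 + 441x + 127
each image's coordinates form column j of the matrix


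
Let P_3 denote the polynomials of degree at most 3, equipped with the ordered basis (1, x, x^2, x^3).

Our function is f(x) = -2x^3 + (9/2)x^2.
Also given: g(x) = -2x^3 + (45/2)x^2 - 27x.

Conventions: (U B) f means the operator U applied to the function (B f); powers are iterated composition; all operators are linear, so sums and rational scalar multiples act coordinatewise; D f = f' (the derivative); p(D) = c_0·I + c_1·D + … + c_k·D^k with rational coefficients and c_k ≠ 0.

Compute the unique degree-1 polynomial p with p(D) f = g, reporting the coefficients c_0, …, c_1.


D^0 f = -2x^3 + (9/2)x^2
D^1 f = -6x^2 + 9x
matching coefficients of g against c_0 f + c_1 Df + … from the top degree down determines the c_i
solution: c_0 = 1, c_1 = -3

p(D) = I − 3·D, i.e. c_0 = 1, c_1 = -3


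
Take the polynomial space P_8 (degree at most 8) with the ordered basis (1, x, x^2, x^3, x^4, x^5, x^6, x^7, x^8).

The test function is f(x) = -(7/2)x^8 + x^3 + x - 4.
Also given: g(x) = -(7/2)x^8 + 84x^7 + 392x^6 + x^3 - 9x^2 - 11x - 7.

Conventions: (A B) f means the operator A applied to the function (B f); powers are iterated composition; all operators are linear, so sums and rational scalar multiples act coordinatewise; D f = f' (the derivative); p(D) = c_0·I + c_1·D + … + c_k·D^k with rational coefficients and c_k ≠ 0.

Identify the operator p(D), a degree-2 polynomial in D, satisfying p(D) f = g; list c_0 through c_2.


D^0 f = -(7/2)x^8 + x^3 + x - 4
D^1 f = -28x^7 + 3x^2 + 1
D^2 f = -196x^6 + 6x
matching coefficients of g against c_0 f + c_1 Df + … from the top degree down determines the c_i
solution: c_0 = 1, c_1 = -3, c_2 = -2

p(D) = I − 3·D − 2·D^2, i.e. c_0 = 1, c_1 = -3, c_2 = -2


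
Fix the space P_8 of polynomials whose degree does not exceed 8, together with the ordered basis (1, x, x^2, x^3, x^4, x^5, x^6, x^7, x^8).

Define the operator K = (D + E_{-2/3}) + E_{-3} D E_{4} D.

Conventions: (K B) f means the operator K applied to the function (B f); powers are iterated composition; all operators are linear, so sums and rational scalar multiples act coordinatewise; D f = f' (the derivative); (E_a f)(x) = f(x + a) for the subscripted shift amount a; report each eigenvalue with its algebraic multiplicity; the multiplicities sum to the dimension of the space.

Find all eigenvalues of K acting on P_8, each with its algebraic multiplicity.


λ = 1 (multiplicity 9)

image of 1: 1
image of x: x + 1/3
image of x^2: x^2 + (2/3)x + 22/9
image of x^3: x^3 + x^2 + (22/3)x + 154/27
image of x^4: x^4 + (4/3)x^3 + (44/3)x^2 + (616/27)x + 988/81
image of x^5: x^5 + (5/3)x^4 + (220/9)x^3 + (1540/27)x^2 + (4940/81)x + 4828/243
image of x^6: x^6 + 2x^5 + (110/3)x^4 + (3080/27)x^3 + (4940/27)x^2 + (9656/81)x + 21934/729
image of x^7: x^7 + (7/3)x^6 + (154/3)x^5 + (5390/27)x^4 + (34580/81)x^3 + (33796/81)x^2 + (153538/729)x + 91726/2187
image of x^8: x^8 + (8/3)x^7 + (616/9)x^6 + (8624/27)x^5 + (69160/81)x^4 + (270368/243)x^3 + (614152/729)x^2 + (733808/2187)x + 367672/6561
the matrix is upper triangular; its diagonal is (1, 1, 1, 1, 1, 1, 1, 1, 1)
for a triangular matrix the eigenvalues are the diagonal entries, with algebraic multiplicity their repetition count


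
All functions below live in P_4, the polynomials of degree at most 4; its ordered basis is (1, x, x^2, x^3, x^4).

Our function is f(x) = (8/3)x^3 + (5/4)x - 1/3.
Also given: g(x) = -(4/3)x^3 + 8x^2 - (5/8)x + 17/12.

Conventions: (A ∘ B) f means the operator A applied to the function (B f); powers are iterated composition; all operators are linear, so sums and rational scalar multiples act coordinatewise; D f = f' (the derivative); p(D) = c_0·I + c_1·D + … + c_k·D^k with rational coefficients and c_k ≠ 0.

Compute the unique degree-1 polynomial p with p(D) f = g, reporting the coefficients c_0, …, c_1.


p(D) = -(1/2)·I + D, i.e. c_0 = -1/2, c_1 = 1

D^0 f = (8/3)x^3 + (5/4)x - 1/3
D^1 f = 8x^2 + 5/4
matching coefficients of g against c_0 f + c_1 Df + … from the top degree down determines the c_i
solution: c_0 = -1/2, c_1 = 1


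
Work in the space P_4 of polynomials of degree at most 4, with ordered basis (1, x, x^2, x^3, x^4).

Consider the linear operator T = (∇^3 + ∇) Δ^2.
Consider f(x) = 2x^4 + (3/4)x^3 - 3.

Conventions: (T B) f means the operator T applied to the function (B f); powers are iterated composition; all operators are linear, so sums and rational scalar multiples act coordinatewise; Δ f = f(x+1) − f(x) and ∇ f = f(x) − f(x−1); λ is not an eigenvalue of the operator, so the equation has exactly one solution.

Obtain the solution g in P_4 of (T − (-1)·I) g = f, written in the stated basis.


g(x) = 2x^4 + (3/4)x^3 - 48x - 63/2

write g with unknown coordinates in the stated basis and equate coefficients in (T − (-1)·I) g = f
solving from the highest basis element down gives g = 2x^4 + (3/4)x^3 - 48x - 63/2
check: T g = 48x + 57/2
so T g − (-1)·g = 2x^4 + (3/4)x^3 - 3 = f ✓


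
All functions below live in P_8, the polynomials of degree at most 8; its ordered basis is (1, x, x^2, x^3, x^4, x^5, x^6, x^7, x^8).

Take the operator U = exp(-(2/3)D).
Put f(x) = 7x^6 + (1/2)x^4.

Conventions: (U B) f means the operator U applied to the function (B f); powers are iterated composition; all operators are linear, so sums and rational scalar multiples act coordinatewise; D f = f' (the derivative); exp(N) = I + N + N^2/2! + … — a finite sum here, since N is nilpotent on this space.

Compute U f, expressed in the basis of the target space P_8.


the result is g(x) = 7x^6 - 28x^5 + (283/6)x^4 - (1156/27)x^3 + (596/27)x^2 - (496/81)x + 520/729

order-1 term: -28x^5 - (4/3)x^3
order-2 term: (140/3)x^4 + (4/3)x^2
order-3 term: -(1120/27)x^3 - (16/27)x
order-4 term: (560/27)x^2 + 8/81
order-5 term: -(448/81)x
order-6 term: 448/729
the series for exp(-(2/3)D) f terminates at order 6
exp(-(2/3)D) f = 7x^6 - 28x^5 + (283/6)x^4 - (1156/27)x^3 + (596/27)x^2 - (496/81)x + 520/729


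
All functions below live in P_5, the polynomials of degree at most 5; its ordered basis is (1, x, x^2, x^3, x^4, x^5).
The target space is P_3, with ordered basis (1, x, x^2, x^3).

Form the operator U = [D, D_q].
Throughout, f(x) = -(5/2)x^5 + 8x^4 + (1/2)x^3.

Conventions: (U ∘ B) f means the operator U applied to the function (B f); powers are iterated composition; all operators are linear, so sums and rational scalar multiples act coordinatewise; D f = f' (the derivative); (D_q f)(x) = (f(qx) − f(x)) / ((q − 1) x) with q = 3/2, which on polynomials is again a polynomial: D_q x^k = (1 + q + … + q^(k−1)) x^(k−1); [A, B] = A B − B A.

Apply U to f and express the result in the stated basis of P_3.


D_q f = -(1055/32)x^4 + 65x^3 + (19/8)x^2
D D_q f = -(1055/8)x^3 + 195x^2 + (19/4)x
D f = -(25/2)x^4 + 32x^3 + (3/2)x^2
D_q D f = -(1625/16)x^3 + 152x^2 + (15/4)x
[D, D_q] f = -(485/16)x^3 + 43x^2 + x

the image equals g(x) = -(485/16)x^3 + 43x^2 + x


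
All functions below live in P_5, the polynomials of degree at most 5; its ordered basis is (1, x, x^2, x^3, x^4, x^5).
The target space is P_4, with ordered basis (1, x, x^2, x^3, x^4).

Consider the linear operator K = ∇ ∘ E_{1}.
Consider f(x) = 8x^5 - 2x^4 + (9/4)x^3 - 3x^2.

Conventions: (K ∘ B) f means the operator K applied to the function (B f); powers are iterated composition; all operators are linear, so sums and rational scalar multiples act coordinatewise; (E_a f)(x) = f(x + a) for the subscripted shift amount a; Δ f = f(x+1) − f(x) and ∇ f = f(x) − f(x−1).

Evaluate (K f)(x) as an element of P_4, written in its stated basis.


the image equals g(x) = 40x^4 + 72x^3 + (299/4)x^2 + (131/4)x + 21/4

E_{1} f = 8x^5 + 38x^4 + (297/4)x^3 + (287/4)x^2 + (131/4)x + 21/4
∇ E_{1} f = 40x^4 + 72x^3 + (299/4)x^2 + (131/4)x + 21/4


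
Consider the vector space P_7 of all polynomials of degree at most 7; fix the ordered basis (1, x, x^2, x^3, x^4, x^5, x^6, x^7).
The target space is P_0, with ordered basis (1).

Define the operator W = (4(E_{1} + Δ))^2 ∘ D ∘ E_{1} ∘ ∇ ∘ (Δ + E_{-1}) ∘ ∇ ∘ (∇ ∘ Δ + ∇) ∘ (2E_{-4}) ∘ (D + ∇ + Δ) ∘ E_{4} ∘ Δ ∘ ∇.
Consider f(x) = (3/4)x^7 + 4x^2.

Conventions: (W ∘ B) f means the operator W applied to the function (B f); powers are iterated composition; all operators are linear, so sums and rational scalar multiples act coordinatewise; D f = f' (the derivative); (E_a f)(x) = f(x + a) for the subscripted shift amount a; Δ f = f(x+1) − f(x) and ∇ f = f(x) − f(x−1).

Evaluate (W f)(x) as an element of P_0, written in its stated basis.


∇ f = (21/4)x^6 - (63/4)x^5 + (105/4)x^4 - (105/4)x^3 + (63/4)x^2 + (11/4)x - 13/4
Δ ∇ f = (63/2)x^5 + (105/2)x^3 + (21/2)x + 8
E_{4} Δ ∇ f = (63/2)x^5 + 630x^4 + (10185/2)x^3 + 20790x^2 + (85701/2)x + 35666
D (E_{4} ∘ Δ ∘ ∇) f = (315/2)x^4 + 2520x^3 + (30555/2)x^2 + 41580x + 85701/2
∇ (E_{4} ∘ Δ ∘ ∇) f = (315/2)x^4 + 2205x^3 + (23625/2)x^2 + 28665x + 53109/2
Δ (E_{4} ∘ Δ ∘ ∇) f = (315/2)x^4 + 2835x^3 + (38745/2)x^2 + 59535x + 138789/2
(D + ∇ + Δ) (E_{4} ∘ Δ ∘ ∇) f = (945/2)x^4 + 7560x^3 + (92925/2)x^2 + 129780x + 277599/2
E_{-4} (D + ∇ + Δ) (E_{4} ∘ Δ ∘ ∇) f = (945/2)x^4 + (2205/2)x^2 + 399/2
(2E_{-4}) (D + ∇ + Δ) (E_{4} ∘ Δ ∘ ∇) f = 945x^4 + 2205x^2 + 399
Δ ((2E_{-4}) ∘ (D + ∇ + Δ) ∘ E_{4} ∘ Δ ∘ ∇) f = 3780x^3 + 5670x^2 + 8190x + 3150
∇ Δ ((2E_{-4}) ∘ (D + ∇ + Δ) ∘ E_{4} ∘ Δ ∘ ∇) f = 11340x^2 + 6300
∇ ((2E_{-4}) ∘ (D + ∇ + Δ) ∘ E_{4} ∘ Δ ∘ ∇) f = 3780x^3 - 5670x^2 + 8190x - 3150
(∇ ∘ Δ + ∇) ((2E_{-4}) ∘ (D + ∇ + Δ) ∘ E_{4} ∘ Δ ∘ ∇) f = 3780x^3 + 5670x^2 + 8190x + 3150
∇ (∇ ∘ Δ + ∇) ((2E_{-4}) ∘ (D + ∇ + Δ) ∘ E_{4} ∘ Δ ∘ ∇) f = 11340x^2 + 6300
Δ ∇ (∇ ∘ Δ + ∇) ((2E_{-4}) ∘ (D + ∇ + Δ) ∘ E_{4} ∘ Δ ∘ ∇) f = 22680x + 11340
E_{-1} ∇ (∇ ∘ Δ + ∇) ((2E_{-4}) ∘ (D + ∇ + Δ) ∘ E_{4} ∘ Δ ∘ ∇) f = 11340x^2 - 22680x + 17640
(Δ + E_{-1}) ∇ (∇ ∘ Δ + ∇) ((2E_{-4}) ∘ (D + ∇ + Δ) ∘ E_{4} ∘ Δ ∘ ∇) f = 11340x^2 + 28980
∇ ((Δ + E_{-1}) ∘ ∇ ∘ (∇ ∘ Δ + ∇) ∘ (2E_{-4}) ∘ (D + ∇ + Δ) ∘ E_{4} ∘ Δ ∘ ∇) f = 22680x - 11340
E_{1} ∇ ((Δ + E_{-1}) ∘ ∇ ∘ (∇ ∘ Δ + ∇) ∘ (2E_{-4}) ∘ (D + ∇ + Δ) ∘ E_{4} ∘ Δ ∘ ∇) f = 22680x + 11340
D E_{1} ∇ ((Δ + E_{-1}) ∘ ∇ ∘ (∇ ∘ Δ + ∇) ∘ (2E_{-4}) ∘ (D + ∇ + Δ) ∘ E_{4} ∘ Δ ∘ ∇) f = 22680
E_{1} (D ∘ E_{1} ∘ ∇) ((Δ + E_{-1}) ∘ ∇ ∘ (∇ ∘ Δ + ∇) ∘ (2E_{-4}) ∘ (D + ∇ + Δ) ∘ E_{4} ∘ Δ ∘ ∇) f = 22680
Δ (D ∘ E_{1} ∘ ∇) ((Δ + E_{-1}) ∘ ∇ ∘ (∇ ∘ Δ + ∇) ∘ (2E_{-4}) ∘ (D + ∇ + Δ) ∘ E_{4} ∘ Δ ∘ ∇) f = 0
(E_{1} + Δ) (D ∘ E_{1} ∘ ∇) ((Δ + E_{-1}) ∘ ∇ ∘ (∇ ∘ Δ + ∇) ∘ (2E_{-4}) ∘ (D + ∇ + Δ) ∘ E_{4} ∘ Δ ∘ ∇) f = 22680
(4(E_{1} + Δ)) (D ∘ E_{1} ∘ ∇) ((Δ + E_{-1}) ∘ ∇ ∘ (∇ ∘ Δ + ∇) ∘ (2E_{-4}) ∘ (D + ∇ + Δ) ∘ E_{4} ∘ Δ ∘ ∇) f = 90720
E_{1} (4(E_{1} + Δ)) (D ∘ E_{1} ∘ ∇) ((Δ + E_{-1}) ∘ ∇ ∘ (∇ ∘ Δ + ∇) ∘ (2E_{-4}) ∘ (D + ∇ + Δ) ∘ E_{4} ∘ Δ ∘ ∇) f = 90720
Δ (4(E_{1} + Δ)) (D ∘ E_{1} ∘ ∇) ((Δ + E_{-1}) ∘ ∇ ∘ (∇ ∘ Δ + ∇) ∘ (2E_{-4}) ∘ (D + ∇ + Δ) ∘ E_{4} ∘ Δ ∘ ∇) f = 0
(E_{1} + Δ) (4(E_{1} + Δ)) (D ∘ E_{1} ∘ ∇) ((Δ + E_{-1}) ∘ ∇ ∘ (∇ ∘ Δ + ∇) ∘ (2E_{-4}) ∘ (D + ∇ + Δ) ∘ E_{4} ∘ Δ ∘ ∇) f = 90720
(4(E_{1} + Δ)) (4(E_{1} + Δ)) (D ∘ E_{1} ∘ ∇) ((Δ + E_{-1}) ∘ ∇ ∘ (∇ ∘ Δ + ∇) ∘ (2E_{-4}) ∘ (D + ∇ + Δ) ∘ E_{4} ∘ Δ ∘ ∇) f = 362880

the image equals g(x) = 362880
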